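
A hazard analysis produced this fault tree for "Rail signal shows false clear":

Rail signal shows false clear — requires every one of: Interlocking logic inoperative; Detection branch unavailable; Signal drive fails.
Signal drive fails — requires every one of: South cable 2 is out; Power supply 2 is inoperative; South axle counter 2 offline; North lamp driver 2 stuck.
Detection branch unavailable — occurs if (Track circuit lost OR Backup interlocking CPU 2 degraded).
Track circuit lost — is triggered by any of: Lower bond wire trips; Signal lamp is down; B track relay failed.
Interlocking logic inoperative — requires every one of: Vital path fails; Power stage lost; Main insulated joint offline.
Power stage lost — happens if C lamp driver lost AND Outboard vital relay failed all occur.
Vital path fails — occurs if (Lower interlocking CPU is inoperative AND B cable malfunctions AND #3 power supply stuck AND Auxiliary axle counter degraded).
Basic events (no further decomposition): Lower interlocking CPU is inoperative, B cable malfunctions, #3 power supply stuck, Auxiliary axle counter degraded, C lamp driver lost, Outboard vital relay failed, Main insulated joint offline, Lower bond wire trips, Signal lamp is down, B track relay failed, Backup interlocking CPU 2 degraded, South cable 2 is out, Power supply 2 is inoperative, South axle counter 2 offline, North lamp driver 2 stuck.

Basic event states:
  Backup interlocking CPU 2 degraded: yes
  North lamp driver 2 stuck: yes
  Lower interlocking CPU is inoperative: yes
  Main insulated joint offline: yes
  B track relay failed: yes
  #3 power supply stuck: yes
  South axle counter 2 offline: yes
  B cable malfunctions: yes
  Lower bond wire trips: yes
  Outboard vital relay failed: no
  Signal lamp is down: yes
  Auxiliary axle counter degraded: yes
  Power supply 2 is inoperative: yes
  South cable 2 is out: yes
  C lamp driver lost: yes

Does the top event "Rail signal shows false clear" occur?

Vital path fails [AND]: Lower interlocking CPU is inoperative=occurs, B cable malfunctions=occurs, #3 power supply stuck=occurs, Auxiliary axle counter degraded=occurs → all inputs occur → occurs.
Power stage lost [AND]: C lamp driver lost=occurs, Outboard vital relay failed=not → not all inputs occur → does not occur.
Interlocking logic inoperative [AND]: Vital path fails=occurs, Power stage lost=not, Main insulated joint offline=occurs → not all inputs occur → does not occur.
Track circuit lost [OR]: Lower bond wire trips=occurs, Signal lamp is down=occurs, B track relay failed=occurs → at least one input occurs → occurs.
Detection branch unavailable [OR]: Track circuit lost=occurs, Backup interlocking CPU 2 degraded=occurs → at least one input occurs → occurs.
Signal drive fails [AND]: South cable 2 is out=occurs, Power supply 2 is inoperative=occurs, South axle counter 2 offline=occurs, North lamp driver 2 stuck=occurs → all inputs occur → occurs.
Rail signal shows false clear [AND]: Interlocking logic inoperative=not, Detection branch unavailable=occurs, Signal drive fails=occurs → not all inputs occur → does not occur.

No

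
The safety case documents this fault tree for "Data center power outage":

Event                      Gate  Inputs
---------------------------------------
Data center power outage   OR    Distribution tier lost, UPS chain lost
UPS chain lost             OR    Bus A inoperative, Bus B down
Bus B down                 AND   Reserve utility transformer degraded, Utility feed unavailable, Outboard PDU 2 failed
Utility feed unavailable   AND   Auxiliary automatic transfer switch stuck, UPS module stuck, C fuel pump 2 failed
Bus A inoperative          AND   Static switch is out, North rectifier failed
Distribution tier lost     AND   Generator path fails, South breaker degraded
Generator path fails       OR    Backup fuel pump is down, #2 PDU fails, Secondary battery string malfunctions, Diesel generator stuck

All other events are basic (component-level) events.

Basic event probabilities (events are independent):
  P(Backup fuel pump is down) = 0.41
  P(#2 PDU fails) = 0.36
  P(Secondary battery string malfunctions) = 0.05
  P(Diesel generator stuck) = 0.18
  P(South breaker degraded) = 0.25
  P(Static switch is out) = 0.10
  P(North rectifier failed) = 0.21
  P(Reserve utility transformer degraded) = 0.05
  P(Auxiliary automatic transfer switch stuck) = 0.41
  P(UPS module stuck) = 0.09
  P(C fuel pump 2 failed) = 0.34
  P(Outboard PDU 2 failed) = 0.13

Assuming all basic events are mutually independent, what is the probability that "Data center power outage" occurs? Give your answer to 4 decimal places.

P(Generator path fails) [OR] = 1 − (1−0.41) × (1−0.36) × (1−0.05) × (1−0.18) = 0.705850
P(Distribution tier lost) [AND] = 0.705850 × 0.25 = 0.176463
P(Bus A inoperative) [AND] = 0.10 × 0.21 = 0.021000
P(Utility feed unavailable) [AND] = 0.41 × 0.09 × 0.34 = 0.012546
P(Bus B down) [AND] = 0.05 × 0.012546 × 0.13 = 0.000082
P(UPS chain lost) [OR] = 1 − (1−0.021000) × (1−0.000082) = 0.021080
P(Data center power outage) [OR] = 1 − (1−0.176463) × (1−0.021080) = 0.193823
Rounded to 4 decimal places: P(Data center power outage) ≈ 0.1938.

0.1938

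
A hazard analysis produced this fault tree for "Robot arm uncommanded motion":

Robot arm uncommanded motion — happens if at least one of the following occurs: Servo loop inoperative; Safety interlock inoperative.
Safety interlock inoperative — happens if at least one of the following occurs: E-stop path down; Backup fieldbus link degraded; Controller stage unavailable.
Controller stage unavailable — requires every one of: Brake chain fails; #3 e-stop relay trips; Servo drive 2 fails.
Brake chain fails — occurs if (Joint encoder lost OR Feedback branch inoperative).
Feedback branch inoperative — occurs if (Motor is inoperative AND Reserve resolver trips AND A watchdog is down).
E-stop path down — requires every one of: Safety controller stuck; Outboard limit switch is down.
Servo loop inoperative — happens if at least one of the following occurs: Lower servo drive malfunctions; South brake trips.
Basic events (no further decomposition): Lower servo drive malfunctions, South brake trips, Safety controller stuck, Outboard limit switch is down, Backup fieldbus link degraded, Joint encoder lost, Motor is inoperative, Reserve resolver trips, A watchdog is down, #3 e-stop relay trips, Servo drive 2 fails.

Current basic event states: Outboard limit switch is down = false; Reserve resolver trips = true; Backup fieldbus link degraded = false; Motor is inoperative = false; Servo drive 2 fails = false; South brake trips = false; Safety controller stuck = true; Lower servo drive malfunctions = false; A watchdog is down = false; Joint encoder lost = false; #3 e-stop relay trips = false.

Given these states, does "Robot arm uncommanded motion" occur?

Servo loop inoperative [OR]: Lower servo drive malfunctions=not, South brake trips=not → no input occurs → does not occur.
E-stop path down [AND]: Safety controller stuck=occurs, Outboard limit switch is down=not → not all inputs occur → does not occur.
Feedback branch inoperative [AND]: Motor is inoperative=not, Reserve resolver trips=occurs, A watchdog is down=not → not all inputs occur → does not occur.
Brake chain fails [OR]: Joint encoder lost=not, Feedback branch inoperative=not → no input occurs → does not occur.
Controller stage unavailable [AND]: Brake chain fails=not, #3 e-stop relay trips=not, Servo drive 2 fails=not → not all inputs occur → does not occur.
Safety interlock inoperative [OR]: E-stop path down=not, Backup fieldbus link degraded=not, Controller stage unavailable=not → no input occurs → does not occur.
Robot arm uncommanded motion [OR]: Servo loop inoperative=not, Safety interlock inoperative=not → no input occurs → does not occur.

No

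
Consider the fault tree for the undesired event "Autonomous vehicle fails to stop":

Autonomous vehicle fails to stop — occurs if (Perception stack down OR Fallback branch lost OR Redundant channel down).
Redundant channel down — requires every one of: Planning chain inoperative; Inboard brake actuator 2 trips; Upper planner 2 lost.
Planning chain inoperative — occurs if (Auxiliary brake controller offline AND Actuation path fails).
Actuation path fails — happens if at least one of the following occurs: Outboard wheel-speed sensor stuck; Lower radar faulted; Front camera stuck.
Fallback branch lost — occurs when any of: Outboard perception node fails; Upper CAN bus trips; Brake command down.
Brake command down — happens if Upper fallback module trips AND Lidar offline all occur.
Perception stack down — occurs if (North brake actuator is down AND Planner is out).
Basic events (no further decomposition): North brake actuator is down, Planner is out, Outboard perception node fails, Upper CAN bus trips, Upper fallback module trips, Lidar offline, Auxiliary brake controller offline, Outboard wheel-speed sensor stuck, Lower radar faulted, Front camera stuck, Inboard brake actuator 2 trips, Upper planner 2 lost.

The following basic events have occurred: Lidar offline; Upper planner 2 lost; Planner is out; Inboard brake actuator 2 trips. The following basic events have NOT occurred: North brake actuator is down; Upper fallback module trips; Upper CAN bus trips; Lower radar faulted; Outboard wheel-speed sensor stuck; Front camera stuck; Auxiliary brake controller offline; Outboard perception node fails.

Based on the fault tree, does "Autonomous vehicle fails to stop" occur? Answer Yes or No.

Perception stack down [AND]: North brake actuator is down=not, Planner is out=occurs → not all inputs occur → does not occur.
Brake command down [AND]: Upper fallback module trips=not, Lidar offline=occurs → not all inputs occur → does not occur.
Fallback branch lost [OR]: Outboard perception node fails=not, Upper CAN bus trips=not, Brake command down=not → no input occurs → does not occur.
Actuation path fails [OR]: Outboard wheel-speed sensor stuck=not, Lower radar faulted=not, Front camera stuck=not → no input occurs → does not occur.
Planning chain inoperative [AND]: Auxiliary brake controller offline=not, Actuation path fails=not → not all inputs occur → does not occur.
Redundant channel down [AND]: Planning chain inoperative=not, Inboard brake actuator 2 trips=occurs, Upper planner 2 lost=occurs → not all inputs occur → does not occur.
Autonomous vehicle fails to stop [OR]: Perception stack down=not, Fallback branch lost=not, Redundant channel down=not → no input occurs → does not occur.

No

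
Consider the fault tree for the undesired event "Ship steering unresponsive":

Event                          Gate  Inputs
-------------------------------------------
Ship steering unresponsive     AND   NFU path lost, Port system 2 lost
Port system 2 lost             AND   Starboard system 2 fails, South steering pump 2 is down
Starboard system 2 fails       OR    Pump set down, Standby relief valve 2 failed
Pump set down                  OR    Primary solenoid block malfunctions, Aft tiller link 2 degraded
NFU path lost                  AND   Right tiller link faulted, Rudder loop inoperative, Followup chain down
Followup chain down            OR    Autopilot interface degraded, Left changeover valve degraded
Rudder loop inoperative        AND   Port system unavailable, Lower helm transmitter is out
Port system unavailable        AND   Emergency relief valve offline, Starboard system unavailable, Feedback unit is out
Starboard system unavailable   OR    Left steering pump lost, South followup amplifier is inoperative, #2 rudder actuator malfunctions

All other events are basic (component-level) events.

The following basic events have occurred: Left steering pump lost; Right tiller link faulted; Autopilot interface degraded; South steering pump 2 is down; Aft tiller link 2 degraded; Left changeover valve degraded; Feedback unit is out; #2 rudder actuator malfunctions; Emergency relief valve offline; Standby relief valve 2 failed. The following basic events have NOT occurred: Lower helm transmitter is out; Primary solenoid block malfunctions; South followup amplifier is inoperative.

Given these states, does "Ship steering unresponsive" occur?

Starboard system unavailable [OR]: Left steering pump lost=occurs, South followup amplifier is inoperative=not, #2 rudder actuator malfunctions=occurs → at least one input occurs → occurs.
Port system unavailable [AND]: Emergency relief valve offline=occurs, Starboard system unavailable=occurs, Feedback unit is out=occurs → all inputs occur → occurs.
Rudder loop inoperative [AND]: Port system unavailable=occurs, Lower helm transmitter is out=not → not all inputs occur → does not occur.
Followup chain down [OR]: Autopilot interface degraded=occurs, Left changeover valve degraded=occurs → at least one input occurs → occurs.
NFU path lost [AND]: Right tiller link faulted=occurs, Rudder loop inoperative=not, Followup chain down=occurs → not all inputs occur → does not occur.
Pump set down [OR]: Primary solenoid block malfunctions=not, Aft tiller link 2 degraded=occurs → at least one input occurs → occurs.
Starboard system 2 fails [OR]: Pump set down=occurs, Standby relief valve 2 failed=occurs → at least one input occurs → occurs.
Port system 2 lost [AND]: Starboard system 2 fails=occurs, South steering pump 2 is down=occurs → all inputs occur → occurs.
Ship steering unresponsive [AND]: NFU path lost=not, Port system 2 lost=occurs → not all inputs occur → does not occur.

No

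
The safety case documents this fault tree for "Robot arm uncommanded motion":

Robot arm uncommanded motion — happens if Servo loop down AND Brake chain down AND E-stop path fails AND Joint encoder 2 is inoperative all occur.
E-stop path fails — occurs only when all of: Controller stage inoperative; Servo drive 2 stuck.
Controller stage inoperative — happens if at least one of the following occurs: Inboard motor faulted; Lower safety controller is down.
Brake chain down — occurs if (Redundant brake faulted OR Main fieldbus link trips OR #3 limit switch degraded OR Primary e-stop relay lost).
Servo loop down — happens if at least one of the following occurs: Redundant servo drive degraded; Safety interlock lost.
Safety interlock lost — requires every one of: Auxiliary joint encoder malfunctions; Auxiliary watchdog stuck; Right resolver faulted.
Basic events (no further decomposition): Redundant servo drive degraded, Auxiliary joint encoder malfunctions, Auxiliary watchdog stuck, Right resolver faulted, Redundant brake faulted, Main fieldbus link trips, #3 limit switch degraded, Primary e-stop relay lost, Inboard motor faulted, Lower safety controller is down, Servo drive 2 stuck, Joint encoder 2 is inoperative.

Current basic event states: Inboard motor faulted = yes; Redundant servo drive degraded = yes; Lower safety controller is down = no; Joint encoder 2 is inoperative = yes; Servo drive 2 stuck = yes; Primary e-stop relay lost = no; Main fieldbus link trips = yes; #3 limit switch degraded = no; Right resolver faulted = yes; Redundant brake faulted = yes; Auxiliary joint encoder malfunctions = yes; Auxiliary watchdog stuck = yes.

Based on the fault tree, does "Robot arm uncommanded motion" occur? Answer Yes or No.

Safety interlock lost [AND]: Auxiliary joint encoder malfunctions=occurs, Auxiliary watchdog stuck=occurs, Right resolver faulted=occurs → all inputs occur → occurs.
Servo loop down [OR]: Redundant servo drive degraded=occurs, Safety interlock lost=occurs → at least one input occurs → occurs.
Brake chain down [OR]: Redundant brake faulted=occurs, Main fieldbus link trips=occurs, #3 limit switch degraded=not, Primary e-stop relay lost=not → at least one input occurs → occurs.
Controller stage inoperative [OR]: Inboard motor faulted=occurs, Lower safety controller is down=not → at least one input occurs → occurs.
E-stop path fails [AND]: Controller stage inoperative=occurs, Servo drive 2 stuck=occurs → all inputs occur → occurs.
Robot arm uncommanded motion [AND]: Servo loop down=occurs, Brake chain down=occurs, E-stop path fails=occurs, Joint encoder 2 is inoperative=occurs → all inputs occur → occurs.

Yes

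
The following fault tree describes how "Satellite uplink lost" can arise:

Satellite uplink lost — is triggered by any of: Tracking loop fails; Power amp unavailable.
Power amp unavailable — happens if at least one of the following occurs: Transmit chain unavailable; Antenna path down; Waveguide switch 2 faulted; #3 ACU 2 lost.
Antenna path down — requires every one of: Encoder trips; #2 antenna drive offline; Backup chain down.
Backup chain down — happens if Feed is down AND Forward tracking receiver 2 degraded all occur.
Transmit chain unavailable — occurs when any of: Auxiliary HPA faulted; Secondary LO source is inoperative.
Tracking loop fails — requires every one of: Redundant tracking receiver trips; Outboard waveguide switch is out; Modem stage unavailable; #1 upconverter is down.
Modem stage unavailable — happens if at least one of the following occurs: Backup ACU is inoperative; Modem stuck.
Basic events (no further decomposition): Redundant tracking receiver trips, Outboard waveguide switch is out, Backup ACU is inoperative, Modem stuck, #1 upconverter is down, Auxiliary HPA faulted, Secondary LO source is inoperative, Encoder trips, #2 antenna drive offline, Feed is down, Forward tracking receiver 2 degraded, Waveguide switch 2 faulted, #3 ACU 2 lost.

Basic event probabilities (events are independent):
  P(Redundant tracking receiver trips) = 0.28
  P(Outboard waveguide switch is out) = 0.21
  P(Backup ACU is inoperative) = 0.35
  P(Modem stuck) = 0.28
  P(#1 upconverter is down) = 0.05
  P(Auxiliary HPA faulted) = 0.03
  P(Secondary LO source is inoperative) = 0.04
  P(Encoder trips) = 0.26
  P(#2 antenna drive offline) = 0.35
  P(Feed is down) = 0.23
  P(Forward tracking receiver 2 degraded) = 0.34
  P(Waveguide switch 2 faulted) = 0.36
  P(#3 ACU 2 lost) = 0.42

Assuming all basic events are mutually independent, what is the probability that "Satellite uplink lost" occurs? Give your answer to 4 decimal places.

0.6573

P(Modem stage unavailable) [OR] = 1 − (1−0.35) × (1−0.28) = 0.532000
P(Tracking loop fails) [AND] = 0.28 × 0.21 × 0.532000 × 0.05 = 0.001564
P(Transmit chain unavailable) [OR] = 1 − (1−0.03) × (1−0.04) = 0.068800
P(Backup chain down) [AND] = 0.23 × 0.34 = 0.078200
P(Antenna path down) [AND] = 0.26 × 0.35 × 0.078200 = 0.007116
P(Power amp unavailable) [OR] = 1 − (1−0.068800) × (1−0.007116) × (1−0.36) × (1−0.42) = 0.656798
P(Satellite uplink lost) [OR] = 1 − (1−0.001564) × (1−0.656798) = 0.657335
Rounded to 4 decimal places: P(Satellite uplink lost) ≈ 0.6573.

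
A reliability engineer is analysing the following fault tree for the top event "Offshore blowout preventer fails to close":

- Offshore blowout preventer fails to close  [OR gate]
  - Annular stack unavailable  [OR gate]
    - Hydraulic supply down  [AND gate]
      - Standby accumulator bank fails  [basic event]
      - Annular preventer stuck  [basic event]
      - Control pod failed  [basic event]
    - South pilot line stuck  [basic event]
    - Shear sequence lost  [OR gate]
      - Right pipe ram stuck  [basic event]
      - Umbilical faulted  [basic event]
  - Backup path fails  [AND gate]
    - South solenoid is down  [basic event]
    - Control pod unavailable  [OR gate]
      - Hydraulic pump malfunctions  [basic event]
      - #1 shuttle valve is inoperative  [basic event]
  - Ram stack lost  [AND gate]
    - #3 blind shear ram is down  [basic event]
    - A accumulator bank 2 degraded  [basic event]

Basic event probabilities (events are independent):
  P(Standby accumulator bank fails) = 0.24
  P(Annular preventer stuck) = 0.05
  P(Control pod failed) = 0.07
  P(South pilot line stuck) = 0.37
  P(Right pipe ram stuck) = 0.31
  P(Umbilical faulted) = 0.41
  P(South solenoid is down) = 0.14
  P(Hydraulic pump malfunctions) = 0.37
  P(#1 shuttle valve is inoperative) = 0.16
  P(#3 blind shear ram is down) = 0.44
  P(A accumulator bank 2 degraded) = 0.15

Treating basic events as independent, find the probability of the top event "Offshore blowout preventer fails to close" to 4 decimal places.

0.7764

P(Hydraulic supply down) [AND] = 0.24 × 0.05 × 0.07 = 0.000840
P(Shear sequence lost) [OR] = 1 − (1−0.31) × (1−0.41) = 0.592900
P(Annular stack unavailable) [OR] = 1 − (1−0.000840) × (1−0.37) × (1−0.592900) = 0.743742
P(Control pod unavailable) [OR] = 1 − (1−0.37) × (1−0.16) = 0.470800
P(Backup path fails) [AND] = 0.14 × 0.470800 = 0.065912
P(Ram stack lost) [AND] = 0.44 × 0.15 = 0.066000
P(Offshore blowout preventer fails to close) [OR] = 1 − (1−0.743742) × (1−0.065912) × (1−0.066000) = 0.776431
Rounded to 4 decimal places: P(Offshore blowout preventer fails to close) ≈ 0.7764.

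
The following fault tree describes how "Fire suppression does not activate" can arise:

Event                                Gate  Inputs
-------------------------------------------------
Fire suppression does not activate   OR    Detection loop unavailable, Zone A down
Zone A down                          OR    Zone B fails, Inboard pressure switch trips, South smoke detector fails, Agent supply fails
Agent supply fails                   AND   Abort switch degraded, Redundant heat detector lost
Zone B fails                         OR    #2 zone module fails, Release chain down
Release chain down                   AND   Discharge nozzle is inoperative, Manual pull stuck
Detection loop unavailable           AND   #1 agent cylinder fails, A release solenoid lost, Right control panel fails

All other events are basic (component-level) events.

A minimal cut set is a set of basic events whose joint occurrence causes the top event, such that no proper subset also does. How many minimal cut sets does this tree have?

6

Detection loop unavailable [AND]: one cut set from each child combined → 1 × 1 × 1 = 1 cut set(s).
Release chain down [AND]: one cut set from each child combined → 1 × 1 = 1 cut set(s).
Zone B fails [OR]: union of children's cut sets → 2 cut set(s).
Agent supply fails [AND]: one cut set from each child combined → 1 × 1 = 1 cut set(s).
Zone A down [OR]: union of children's cut sets → 5 cut set(s).
Fire suppression does not activate [OR]: union of children's cut sets → 6 cut set(s).
Minimal cut sets: {#1 agent cylinder fails, A release solenoid lost, Right control panel fails}; {#2 zone module fails}; {Discharge nozzle is inoperative, Manual pull stuck}; {Inboard pressure switch trips}; {South smoke detector fails}; {Abort switch degraded, Redundant heat detector lost}.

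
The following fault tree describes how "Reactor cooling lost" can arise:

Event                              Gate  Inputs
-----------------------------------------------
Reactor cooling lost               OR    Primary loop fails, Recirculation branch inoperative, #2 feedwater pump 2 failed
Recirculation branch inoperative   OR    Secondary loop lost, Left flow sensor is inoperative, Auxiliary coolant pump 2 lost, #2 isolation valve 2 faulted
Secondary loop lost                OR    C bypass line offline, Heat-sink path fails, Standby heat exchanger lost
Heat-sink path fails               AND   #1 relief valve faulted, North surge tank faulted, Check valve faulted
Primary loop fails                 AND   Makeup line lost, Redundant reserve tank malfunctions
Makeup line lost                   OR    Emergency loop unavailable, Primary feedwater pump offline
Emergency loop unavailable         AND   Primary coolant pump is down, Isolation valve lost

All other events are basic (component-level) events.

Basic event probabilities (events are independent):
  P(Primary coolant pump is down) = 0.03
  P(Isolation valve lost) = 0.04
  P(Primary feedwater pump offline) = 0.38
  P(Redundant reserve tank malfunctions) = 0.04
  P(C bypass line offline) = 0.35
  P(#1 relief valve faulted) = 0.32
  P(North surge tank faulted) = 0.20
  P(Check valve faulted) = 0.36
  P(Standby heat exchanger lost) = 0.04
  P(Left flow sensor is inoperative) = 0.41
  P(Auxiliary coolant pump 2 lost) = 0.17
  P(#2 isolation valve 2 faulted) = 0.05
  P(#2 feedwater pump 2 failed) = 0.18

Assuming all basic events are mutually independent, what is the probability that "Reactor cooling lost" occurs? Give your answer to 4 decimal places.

P(Emergency loop unavailable) [AND] = 0.03 × 0.04 = 0.001200
P(Makeup line lost) [OR] = 1 − (1−0.001200) × (1−0.38) = 0.380744
P(Primary loop fails) [AND] = 0.380744 × 0.04 = 0.015230
P(Heat-sink path fails) [AND] = 0.32 × 0.20 × 0.36 = 0.023040
P(Secondary loop lost) [OR] = 1 − (1−0.35) × (1−0.023040) × (1−0.04) = 0.390377
P(Recirculation branch inoperative) [OR] = 1 − (1−0.390377) × (1−0.41) × (1−0.17) × (1−0.05) = 0.716394
P(Reactor cooling lost) [OR] = 1 − (1−0.015230) × (1−0.716394) × (1−0.18) = 0.770985
Rounded to 4 decimal places: P(Reactor cooling lost) ≈ 0.7710.

0.7710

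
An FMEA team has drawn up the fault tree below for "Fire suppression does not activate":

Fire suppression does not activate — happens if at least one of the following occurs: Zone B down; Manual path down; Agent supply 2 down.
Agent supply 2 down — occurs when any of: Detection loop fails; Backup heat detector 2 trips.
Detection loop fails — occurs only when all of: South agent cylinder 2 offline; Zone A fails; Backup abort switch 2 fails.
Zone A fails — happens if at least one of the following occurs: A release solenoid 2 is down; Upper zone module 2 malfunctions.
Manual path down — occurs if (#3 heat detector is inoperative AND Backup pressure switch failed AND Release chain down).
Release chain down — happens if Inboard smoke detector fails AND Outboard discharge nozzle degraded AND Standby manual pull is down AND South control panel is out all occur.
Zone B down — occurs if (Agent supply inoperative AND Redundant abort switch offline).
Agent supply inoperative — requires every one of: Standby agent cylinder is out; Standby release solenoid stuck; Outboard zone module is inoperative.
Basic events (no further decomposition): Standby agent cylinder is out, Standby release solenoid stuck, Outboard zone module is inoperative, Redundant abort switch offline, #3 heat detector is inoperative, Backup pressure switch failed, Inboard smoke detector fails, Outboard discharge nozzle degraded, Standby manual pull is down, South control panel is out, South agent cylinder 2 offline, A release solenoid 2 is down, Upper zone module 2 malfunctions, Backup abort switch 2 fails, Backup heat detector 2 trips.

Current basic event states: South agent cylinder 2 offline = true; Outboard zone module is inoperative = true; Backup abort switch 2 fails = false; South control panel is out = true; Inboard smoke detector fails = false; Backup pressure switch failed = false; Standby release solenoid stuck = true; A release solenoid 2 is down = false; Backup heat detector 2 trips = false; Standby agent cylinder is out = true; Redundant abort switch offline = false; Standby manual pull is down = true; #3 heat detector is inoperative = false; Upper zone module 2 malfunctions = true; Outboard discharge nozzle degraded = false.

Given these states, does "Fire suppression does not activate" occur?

No

Agent supply inoperative [AND]: Standby agent cylinder is out=occurs, Standby release solenoid stuck=occurs, Outboard zone module is inoperative=occurs → all inputs occur → occurs.
Zone B down [AND]: Agent supply inoperative=occurs, Redundant abort switch offline=not → not all inputs occur → does not occur.
Release chain down [AND]: Inboard smoke detector fails=not, Outboard discharge nozzle degraded=not, Standby manual pull is down=occurs, South control panel is out=occurs → not all inputs occur → does not occur.
Manual path down [AND]: #3 heat detector is inoperative=not, Backup pressure switch failed=not, Release chain down=not → not all inputs occur → does not occur.
Zone A fails [OR]: A release solenoid 2 is down=not, Upper zone module 2 malfunctions=occurs → at least one input occurs → occurs.
Detection loop fails [AND]: South agent cylinder 2 offline=occurs, Zone A fails=occurs, Backup abort switch 2 fails=not → not all inputs occur → does not occur.
Agent supply 2 down [OR]: Detection loop fails=not, Backup heat detector 2 trips=not → no input occurs → does not occur.
Fire suppression does not activate [OR]: Zone B down=not, Manual path down=not, Agent supply 2 down=not → no input occurs → does not occur.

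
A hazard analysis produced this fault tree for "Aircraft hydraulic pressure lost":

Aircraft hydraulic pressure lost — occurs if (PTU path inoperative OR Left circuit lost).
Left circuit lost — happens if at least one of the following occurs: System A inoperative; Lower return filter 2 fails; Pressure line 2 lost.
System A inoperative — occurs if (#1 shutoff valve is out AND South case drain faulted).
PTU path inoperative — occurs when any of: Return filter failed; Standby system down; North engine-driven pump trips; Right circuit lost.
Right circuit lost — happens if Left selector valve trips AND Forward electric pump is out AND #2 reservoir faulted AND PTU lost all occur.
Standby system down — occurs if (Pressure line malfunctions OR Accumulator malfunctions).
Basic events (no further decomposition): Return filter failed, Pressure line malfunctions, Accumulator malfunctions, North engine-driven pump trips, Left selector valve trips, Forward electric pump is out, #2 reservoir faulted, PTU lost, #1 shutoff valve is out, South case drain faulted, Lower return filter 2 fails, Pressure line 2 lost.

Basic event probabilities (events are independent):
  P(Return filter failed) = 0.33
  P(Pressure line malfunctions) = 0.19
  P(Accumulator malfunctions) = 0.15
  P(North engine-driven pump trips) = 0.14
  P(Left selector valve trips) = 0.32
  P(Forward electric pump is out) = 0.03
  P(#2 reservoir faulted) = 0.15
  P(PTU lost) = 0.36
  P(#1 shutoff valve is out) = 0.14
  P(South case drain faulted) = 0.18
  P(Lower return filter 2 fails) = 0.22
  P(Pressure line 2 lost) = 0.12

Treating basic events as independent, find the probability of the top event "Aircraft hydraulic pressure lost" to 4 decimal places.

0.7347

P(Standby system down) [OR] = 1 − (1−0.19) × (1−0.15) = 0.311500
P(Right circuit lost) [AND] = 0.32 × 0.03 × 0.15 × 0.36 = 0.000518
P(PTU path inoperative) [OR] = 1 − (1−0.33) × (1−0.311500) × (1−0.14) × (1−0.000518) = 0.603492
P(System A inoperative) [AND] = 0.14 × 0.18 = 0.025200
P(Left circuit lost) [OR] = 1 − (1−0.025200) × (1−0.22) × (1−0.12) = 0.330897
P(Aircraft hydraulic pressure lost) [OR] = 1 − (1−0.603492) × (1−0.330897) = 0.734695
Rounded to 4 decimal places: P(Aircraft hydraulic pressure lost) ≈ 0.7347.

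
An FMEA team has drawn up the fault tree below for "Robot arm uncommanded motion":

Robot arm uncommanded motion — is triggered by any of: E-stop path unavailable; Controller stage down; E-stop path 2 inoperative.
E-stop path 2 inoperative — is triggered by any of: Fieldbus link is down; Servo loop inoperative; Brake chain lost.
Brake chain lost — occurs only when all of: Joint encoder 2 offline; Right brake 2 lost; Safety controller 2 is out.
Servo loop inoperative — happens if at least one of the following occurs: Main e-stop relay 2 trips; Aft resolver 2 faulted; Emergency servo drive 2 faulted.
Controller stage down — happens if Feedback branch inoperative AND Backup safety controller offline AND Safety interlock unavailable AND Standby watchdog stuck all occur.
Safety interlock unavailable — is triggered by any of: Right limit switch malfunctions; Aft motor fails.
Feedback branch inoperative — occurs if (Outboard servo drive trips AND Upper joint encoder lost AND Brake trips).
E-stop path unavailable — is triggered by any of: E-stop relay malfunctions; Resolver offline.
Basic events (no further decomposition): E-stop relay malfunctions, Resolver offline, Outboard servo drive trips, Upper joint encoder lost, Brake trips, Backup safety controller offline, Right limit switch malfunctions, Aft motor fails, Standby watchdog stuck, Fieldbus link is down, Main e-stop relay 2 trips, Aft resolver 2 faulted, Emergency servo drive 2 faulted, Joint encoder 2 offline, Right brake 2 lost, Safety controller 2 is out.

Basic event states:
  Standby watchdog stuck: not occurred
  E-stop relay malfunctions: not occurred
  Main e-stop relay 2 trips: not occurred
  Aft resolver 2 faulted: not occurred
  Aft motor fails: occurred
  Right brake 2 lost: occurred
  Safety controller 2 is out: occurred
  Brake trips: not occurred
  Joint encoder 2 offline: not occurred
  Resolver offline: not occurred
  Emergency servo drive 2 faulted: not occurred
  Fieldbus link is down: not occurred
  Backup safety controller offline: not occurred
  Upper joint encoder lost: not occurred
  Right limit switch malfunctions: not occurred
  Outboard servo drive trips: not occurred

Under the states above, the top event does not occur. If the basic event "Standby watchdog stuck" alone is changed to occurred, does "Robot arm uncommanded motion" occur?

No

Counterfactual: set "Standby watchdog stuck" to occurred.
E-stop path unavailable [OR]: E-stop relay malfunctions=not, Resolver offline=not → no input occurs → does not occur.
Feedback branch inoperative [AND]: Outboard servo drive trips=not, Upper joint encoder lost=not, Brake trips=not → not all inputs occur → does not occur.
Safety interlock unavailable [OR]: Right limit switch malfunctions=not, Aft motor fails=occurs → at least one input occurs → occurs.
Controller stage down [AND]: Feedback branch inoperative=not, Backup safety controller offline=not, Safety interlock unavailable=occurs, Standby watchdog stuck=occurs → not all inputs occur → does not occur.
Servo loop inoperative [OR]: Main e-stop relay 2 trips=not, Aft resolver 2 faulted=not, Emergency servo drive 2 faulted=not → no input occurs → does not occur.
Brake chain lost [AND]: Joint encoder 2 offline=not, Right brake 2 lost=occurs, Safety controller 2 is out=occurs → not all inputs occur → does not occur.
E-stop path 2 inoperative [OR]: Fieldbus link is down=not, Servo loop inoperative=not, Brake chain lost=not → no input occurs → does not occur.
Robot arm uncommanded motion [OR]: E-stop path unavailable=not, Controller stage down=not, E-stop path 2 inoperative=not → no input occurs → does not occur.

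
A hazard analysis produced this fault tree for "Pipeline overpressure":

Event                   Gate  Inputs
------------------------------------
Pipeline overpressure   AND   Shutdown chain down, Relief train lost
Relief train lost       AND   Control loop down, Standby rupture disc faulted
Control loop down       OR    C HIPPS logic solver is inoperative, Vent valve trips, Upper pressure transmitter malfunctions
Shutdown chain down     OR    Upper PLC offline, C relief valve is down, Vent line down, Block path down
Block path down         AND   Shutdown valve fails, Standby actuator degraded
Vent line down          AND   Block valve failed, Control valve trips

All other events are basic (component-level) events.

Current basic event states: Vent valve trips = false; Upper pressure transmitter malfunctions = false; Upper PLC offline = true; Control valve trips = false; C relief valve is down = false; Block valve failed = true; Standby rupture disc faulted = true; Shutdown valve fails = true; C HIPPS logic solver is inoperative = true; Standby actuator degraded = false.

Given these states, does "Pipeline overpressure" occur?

Yes

Vent line down [AND]: Block valve failed=occurs, Control valve trips=not → not all inputs occur → does not occur.
Block path down [AND]: Shutdown valve fails=occurs, Standby actuator degraded=not → not all inputs occur → does not occur.
Shutdown chain down [OR]: Upper PLC offline=occurs, C relief valve is down=not, Vent line down=not, Block path down=not → at least one input occurs → occurs.
Control loop down [OR]: C HIPPS logic solver is inoperative=occurs, Vent valve trips=not, Upper pressure transmitter malfunctions=not → at least one input occurs → occurs.
Relief train lost [AND]: Control loop down=occurs, Standby rupture disc faulted=occurs → all inputs occur → occurs.
Pipeline overpressure [AND]: Shutdown chain down=occurs, Relief train lost=occurs → all inputs occur → occurs.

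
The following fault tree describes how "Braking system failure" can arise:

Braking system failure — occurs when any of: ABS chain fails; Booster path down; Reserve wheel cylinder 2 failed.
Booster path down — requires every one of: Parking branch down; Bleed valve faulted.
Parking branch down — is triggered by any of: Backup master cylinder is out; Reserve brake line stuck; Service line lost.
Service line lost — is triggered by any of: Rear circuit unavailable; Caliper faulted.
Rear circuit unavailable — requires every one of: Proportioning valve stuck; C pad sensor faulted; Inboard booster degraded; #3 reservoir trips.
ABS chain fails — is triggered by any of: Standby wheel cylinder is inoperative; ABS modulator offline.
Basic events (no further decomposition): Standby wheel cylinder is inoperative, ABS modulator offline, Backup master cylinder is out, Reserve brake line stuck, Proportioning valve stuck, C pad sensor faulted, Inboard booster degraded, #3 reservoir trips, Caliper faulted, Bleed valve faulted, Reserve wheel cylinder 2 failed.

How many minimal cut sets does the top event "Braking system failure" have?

ABS chain fails [OR]: union of children's cut sets → 2 cut set(s).
Rear circuit unavailable [AND]: one cut set from each child combined → 1 × 1 × 1 × 1 = 1 cut set(s).
Service line lost [OR]: union of children's cut sets → 2 cut set(s).
Parking branch down [OR]: union of children's cut sets → 4 cut set(s).
Booster path down [AND]: one cut set from each child combined → 4 × 1 = 4 cut set(s).
Braking system failure [OR]: union of children's cut sets → 7 cut set(s).
Minimal cut sets: {Standby wheel cylinder is inoperative}; {ABS modulator offline}; {Backup master cylinder is out, Bleed valve faulted}; {Bleed valve faulted, Reserve brake line stuck}; {#3 reservoir trips, Bleed valve faulted, C pad sensor faulted, Inboard booster degraded, Proportioning valve stuck}; {Bleed valve faulted, Caliper faulted}; {Reserve wheel cylinder 2 failed}.

7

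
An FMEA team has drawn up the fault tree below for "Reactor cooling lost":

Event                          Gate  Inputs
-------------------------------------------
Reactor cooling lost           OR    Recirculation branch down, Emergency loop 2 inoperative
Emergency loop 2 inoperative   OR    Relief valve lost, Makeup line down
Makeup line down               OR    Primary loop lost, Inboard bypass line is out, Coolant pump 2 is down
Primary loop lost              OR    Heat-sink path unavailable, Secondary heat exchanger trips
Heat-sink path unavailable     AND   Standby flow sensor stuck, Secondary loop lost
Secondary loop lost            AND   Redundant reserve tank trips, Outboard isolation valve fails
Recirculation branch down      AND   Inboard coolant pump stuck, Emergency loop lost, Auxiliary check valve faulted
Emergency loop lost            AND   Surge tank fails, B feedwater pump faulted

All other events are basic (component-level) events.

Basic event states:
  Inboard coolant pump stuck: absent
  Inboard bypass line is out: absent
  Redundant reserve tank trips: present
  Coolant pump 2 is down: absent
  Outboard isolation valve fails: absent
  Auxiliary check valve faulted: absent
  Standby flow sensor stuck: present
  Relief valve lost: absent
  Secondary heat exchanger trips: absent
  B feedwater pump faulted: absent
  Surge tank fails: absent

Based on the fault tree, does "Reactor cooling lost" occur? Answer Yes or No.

No

Emergency loop lost [AND]: Surge tank fails=not, B feedwater pump faulted=not → not all inputs occur → does not occur.
Recirculation branch down [AND]: Inboard coolant pump stuck=not, Emergency loop lost=not, Auxiliary check valve faulted=not → not all inputs occur → does not occur.
Secondary loop lost [AND]: Redundant reserve tank trips=occurs, Outboard isolation valve fails=not → not all inputs occur → does not occur.
Heat-sink path unavailable [AND]: Standby flow sensor stuck=occurs, Secondary loop lost=not → not all inputs occur → does not occur.
Primary loop lost [OR]: Heat-sink path unavailable=not, Secondary heat exchanger trips=not → no input occurs → does not occur.
Makeup line down [OR]: Primary loop lost=not, Inboard bypass line is out=not, Coolant pump 2 is down=not → no input occurs → does not occur.
Emergency loop 2 inoperative [OR]: Relief valve lost=not, Makeup line down=not → no input occurs → does not occur.
Reactor cooling lost [OR]: Recirculation branch down=not, Emergency loop 2 inoperative=not → no input occurs → does not occur.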